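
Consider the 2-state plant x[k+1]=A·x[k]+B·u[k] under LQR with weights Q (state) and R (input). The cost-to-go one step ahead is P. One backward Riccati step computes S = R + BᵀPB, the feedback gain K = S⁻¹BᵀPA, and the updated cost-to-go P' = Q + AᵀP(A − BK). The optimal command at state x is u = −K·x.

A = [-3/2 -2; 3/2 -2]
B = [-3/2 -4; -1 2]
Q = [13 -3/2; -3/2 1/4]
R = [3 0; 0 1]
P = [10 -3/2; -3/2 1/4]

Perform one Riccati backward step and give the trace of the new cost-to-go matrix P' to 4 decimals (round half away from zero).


BᵀP = [-13.5000 2.0000; -43.0000 6.5000]
S = R + BᵀPB = [3 0; 0 1] + [18.2500 58.0000; 58.0000 185.0000] = [21.2500 58.0000; 58.0000 186.0000]
BᵀPA = [23.2500 23.0000; 74.2500 73.0000]
K = S⁻¹·BᵀPA = [0.0306 0.0748; 0.3897 0.3692]
A−BK = [0.1045 -0.4112; 0.7513 -2.6636]
AᵀP(A−BK) = [0.1694 0.1016; 0.1016 0.3318]
P' = Q + AᵀP(A−BK) = [13.1694 -1.3984; -1.3984 0.5818]
tr(P') = 13.7512

13.7512


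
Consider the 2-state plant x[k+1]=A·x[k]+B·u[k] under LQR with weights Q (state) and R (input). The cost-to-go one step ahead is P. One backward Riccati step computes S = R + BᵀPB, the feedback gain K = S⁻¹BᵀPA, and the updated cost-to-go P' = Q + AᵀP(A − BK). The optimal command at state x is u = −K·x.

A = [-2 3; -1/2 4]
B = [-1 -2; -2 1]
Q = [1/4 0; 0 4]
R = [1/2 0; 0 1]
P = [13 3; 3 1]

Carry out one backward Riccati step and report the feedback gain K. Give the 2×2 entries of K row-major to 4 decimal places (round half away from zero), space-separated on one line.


0.6700 -1.9800 0.6283 -0.5633

BᵀP = [-19.0000 -5.0000; -23.0000 -5.0000]
S = R + BᵀPB = [1/2 0; 0 1] + [29.0000 33.0000; 33.0000 41.0000] = [29.5000 33.0000; 33.0000 42.0000]
BᵀPA = [40.5000 -77.0000; 48.5000 -89.0000]
K = S⁻¹·BᵀPA = [0.6700 -1.9800; 0.6283 -0.5633]
A−BK = [-0.0733 -0.1067; 0.2117 0.6033]
AᵀP(A−BK) = [0.6408 -0.9883; -0.9883 2.4033]
P' = Q + AᵀP(A−BK) = [0.8908 -0.9883; -0.9883 6.4033]
tr(P') = 7.2942


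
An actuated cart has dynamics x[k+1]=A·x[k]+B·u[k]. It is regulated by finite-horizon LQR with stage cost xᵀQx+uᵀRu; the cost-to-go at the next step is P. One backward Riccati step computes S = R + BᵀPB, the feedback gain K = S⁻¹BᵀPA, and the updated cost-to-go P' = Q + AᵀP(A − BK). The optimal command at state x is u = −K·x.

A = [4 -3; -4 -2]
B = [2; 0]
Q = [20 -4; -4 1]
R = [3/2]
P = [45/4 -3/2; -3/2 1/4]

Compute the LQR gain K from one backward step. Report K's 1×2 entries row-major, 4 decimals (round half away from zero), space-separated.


BᵀP = [22.5000 -3.0000]
S = R + BᵀPB = [3/2] + [45.0000] = [46.5000]
BᵀPA = [102.0000 -61.5000]
K = S⁻¹·BᵀPA = [2.1935 -1.3226]
A−BK = [-0.3871 -0.3548; -4.0000 -2.0000]
AᵀP(A−BK) = [8.2581 -4.0968; -4.0968 2.9113]
P' = Q + AᵀP(A−BK) = [28.2581 -8.0968; -8.0968 3.9113]
tr(P') = 32.1694

2.1935 -1.3226


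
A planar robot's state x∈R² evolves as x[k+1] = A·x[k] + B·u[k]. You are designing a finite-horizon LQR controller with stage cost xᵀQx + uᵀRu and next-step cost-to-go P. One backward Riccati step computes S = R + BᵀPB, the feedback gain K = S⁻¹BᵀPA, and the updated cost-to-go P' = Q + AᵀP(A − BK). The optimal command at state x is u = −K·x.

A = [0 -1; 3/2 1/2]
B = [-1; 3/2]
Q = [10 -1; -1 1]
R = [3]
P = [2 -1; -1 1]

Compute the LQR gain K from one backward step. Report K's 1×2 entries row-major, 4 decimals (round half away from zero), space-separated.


BᵀP = [-3.5000 2.5000]
S = R + BᵀPB = [3] + [7.2500] = [10.2500]
BᵀPA = [3.7500 4.7500]
K = S⁻¹·BᵀPA = [0.3659 0.4634]
A−BK = [0.3659 -0.5366; 0.9512 -0.1951]
AᵀP(A−BK) = [0.8780 0.5122; 0.5122 1.0488]
P' = Q + AᵀP(A−BK) = [10.8780 -0.4878; -0.4878 2.0488]
tr(P') = 12.9268

0.3659 0.4634


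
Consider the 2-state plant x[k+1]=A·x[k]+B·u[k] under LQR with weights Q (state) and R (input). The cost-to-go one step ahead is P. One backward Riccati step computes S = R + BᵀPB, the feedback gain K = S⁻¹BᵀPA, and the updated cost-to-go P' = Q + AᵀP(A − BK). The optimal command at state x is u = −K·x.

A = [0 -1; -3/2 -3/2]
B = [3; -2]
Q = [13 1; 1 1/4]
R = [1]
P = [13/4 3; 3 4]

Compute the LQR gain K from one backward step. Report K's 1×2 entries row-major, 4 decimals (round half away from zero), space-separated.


BᵀP = [3.7500 1.0000]
S = R + BᵀPB = [1] + [9.2500] = [10.2500]
BᵀPA = [-1.5000 -5.2500]
K = S⁻¹·BᵀPA = [-0.1463 -0.5122]
A−BK = [0.4390 0.5366; -1.7927 -2.5244]
AᵀP(A−BK) = [8.7805 12.7317; 12.7317 18.5610]
P' = Q + AᵀP(A−BK) = [21.7805 13.7317; 13.7317 18.8110]
tr(P') = 40.5915

-0.1463 -0.5122


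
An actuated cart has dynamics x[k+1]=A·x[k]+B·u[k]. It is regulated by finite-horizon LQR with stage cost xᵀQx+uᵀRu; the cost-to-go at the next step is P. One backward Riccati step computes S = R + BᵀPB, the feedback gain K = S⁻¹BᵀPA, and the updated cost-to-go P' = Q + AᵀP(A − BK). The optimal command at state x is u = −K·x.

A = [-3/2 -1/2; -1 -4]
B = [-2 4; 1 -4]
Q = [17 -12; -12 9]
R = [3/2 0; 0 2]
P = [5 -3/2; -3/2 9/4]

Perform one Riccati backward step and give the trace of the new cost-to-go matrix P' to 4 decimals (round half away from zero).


42.3865

BᵀP = [-11.5000 5.2500; 26.0000 -15.0000]
S = R + BᵀPB = [3/2 0; 0 2] + [28.2500 -67.0000; -67.0000 164.0000] = [29.7500 -67.0000; -67.0000 166.0000]
BᵀPA = [12.0000 -15.2500; -24.0000 47.0000]
K = S⁻¹·BᵀPA = [0.8543 1.3737; 0.2002 0.8376]
A−BK = [-0.5923 -1.1029; -1.0534 -2.0234]
AᵀP(A−BK) = [3.5539 6.6174; 6.6174 12.8326]
P' = Q + AᵀP(A−BK) = [20.5539 -5.3826; -5.3826 21.8326]
tr(P') = 42.3865


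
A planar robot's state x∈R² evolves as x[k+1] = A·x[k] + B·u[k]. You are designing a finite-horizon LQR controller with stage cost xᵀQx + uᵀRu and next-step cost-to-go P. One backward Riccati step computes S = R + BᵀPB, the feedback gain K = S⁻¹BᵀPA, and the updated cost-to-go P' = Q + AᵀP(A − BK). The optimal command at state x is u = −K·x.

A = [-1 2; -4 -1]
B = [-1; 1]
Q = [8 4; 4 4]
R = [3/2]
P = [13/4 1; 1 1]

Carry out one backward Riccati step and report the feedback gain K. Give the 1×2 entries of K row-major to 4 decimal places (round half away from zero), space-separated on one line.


0.6000 -1.2000

BᵀP = [-2.2500 0.0000]
S = R + BᵀPB = [3/2] + [2.2500] = [3.7500]
BᵀPA = [2.2500 -4.5000]
K = S⁻¹·BᵀPA = [0.6000 -1.2000]
A−BK = [-0.4000 0.8000; -4.6000 0.2000]
AᵀP(A−BK) = [25.9000 -6.8000; -6.8000 4.6000]
P' = Q + AᵀP(A−BK) = [33.9000 -2.8000; -2.8000 8.6000]
tr(P') = 42.5000


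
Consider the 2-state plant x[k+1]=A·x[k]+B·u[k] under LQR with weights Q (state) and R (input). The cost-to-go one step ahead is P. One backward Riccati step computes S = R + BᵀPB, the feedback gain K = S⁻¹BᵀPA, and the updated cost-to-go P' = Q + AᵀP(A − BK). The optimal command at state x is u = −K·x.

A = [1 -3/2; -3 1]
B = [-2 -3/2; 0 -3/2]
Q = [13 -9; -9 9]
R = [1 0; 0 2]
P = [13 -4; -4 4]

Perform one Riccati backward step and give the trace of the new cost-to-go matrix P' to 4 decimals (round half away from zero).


BᵀP = [-26.0000 8.0000; -13.5000 0.0000]
S = R + BᵀPB = [1 0; 0 2] + [52.0000 27.0000; 27.0000 20.2500] = [53.0000 27.0000; 27.0000 22.2500]
BᵀPA = [-50.0000 47.0000; -13.5000 20.2500]
K = S⁻¹·BᵀPA = [-1.6613 1.1083; 1.4092 -0.4348]
A−BK = [-0.2088 0.0644; -0.8862 0.3479]
AᵀP(A−BK) = [8.9595 -3.9556; -3.9556 1.9650]
P' = Q + AᵀP(A−BK) = [21.9595 -12.9556; -12.9556 10.9650]
tr(P') = 32.9245

32.9245


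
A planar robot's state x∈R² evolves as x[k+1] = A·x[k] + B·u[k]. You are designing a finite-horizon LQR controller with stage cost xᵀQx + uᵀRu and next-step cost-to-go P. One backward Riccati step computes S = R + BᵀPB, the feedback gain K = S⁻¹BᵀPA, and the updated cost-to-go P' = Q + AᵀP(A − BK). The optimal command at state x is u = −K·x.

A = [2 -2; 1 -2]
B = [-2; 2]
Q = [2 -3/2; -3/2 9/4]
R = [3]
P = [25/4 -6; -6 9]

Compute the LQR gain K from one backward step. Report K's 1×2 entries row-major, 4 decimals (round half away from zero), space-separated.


-0.1696 -0.0982

BᵀP = [-24.5000 30.0000]
S = R + BᵀPB = [3] + [109.0000] = [112.0000]
BᵀPA = [-19.0000 -11.0000]
K = S⁻¹·BᵀPA = [-0.1696 -0.0982]
A−BK = [1.6607 -2.1964; 1.3393 -1.8036]
AᵀP(A−BK) = [6.7768 -8.8661; -8.8661 11.9196]
P' = Q + AᵀP(A−BK) = [8.7768 -10.3661; -10.3661 14.1696]
tr(P') = 22.9464


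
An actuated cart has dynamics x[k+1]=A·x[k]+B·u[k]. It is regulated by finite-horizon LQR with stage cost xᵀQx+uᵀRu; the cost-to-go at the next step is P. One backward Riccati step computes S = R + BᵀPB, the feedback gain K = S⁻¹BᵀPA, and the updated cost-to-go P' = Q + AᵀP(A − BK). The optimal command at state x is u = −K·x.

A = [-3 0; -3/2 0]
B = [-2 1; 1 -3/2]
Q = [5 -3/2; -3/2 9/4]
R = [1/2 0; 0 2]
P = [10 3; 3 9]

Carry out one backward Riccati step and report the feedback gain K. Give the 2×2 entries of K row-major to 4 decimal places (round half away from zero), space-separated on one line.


BᵀP = [-17.0000 3.0000; 5.5000 -10.5000]
S = R + BᵀPB = [1/2 0; 0 2] + [37.0000 -21.5000; -21.5000 21.2500] = [37.5000 -21.5000; -21.5000 23.2500]
BᵀPA = [46.5000 0.0000; -0.7500 0.0000]
K = S⁻¹·BᵀPA = [2.5999 0.0000; 2.3720 0.0000]
A−BK = [-0.1721 0.0000; -0.5420 0.0000]
AᵀP(A−BK) = [18.1318 0.0000; 0.0000 0.0000]
P' = Q + AᵀP(A−BK) = [23.1318 -1.5000; -1.5000 2.2500]
tr(P') = 25.3818

2.5999 0.0000 2.3720 0.0000


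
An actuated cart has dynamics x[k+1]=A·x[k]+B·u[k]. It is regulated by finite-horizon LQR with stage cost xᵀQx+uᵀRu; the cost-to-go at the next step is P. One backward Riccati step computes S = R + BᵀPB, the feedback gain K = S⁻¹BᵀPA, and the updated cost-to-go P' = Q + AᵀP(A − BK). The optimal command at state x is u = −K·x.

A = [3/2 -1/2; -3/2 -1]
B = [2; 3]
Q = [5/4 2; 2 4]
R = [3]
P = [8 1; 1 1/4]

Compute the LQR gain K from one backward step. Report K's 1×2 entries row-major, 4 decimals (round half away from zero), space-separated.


0.4949 -0.2487

BᵀP = [19.0000 2.7500]
S = R + BᵀPB = [3] + [46.2500] = [49.2500]
BᵀPA = [24.3750 -12.2500]
K = S⁻¹·BᵀPA = [0.4949 -0.2487]
A−BK = [0.5102 -0.0025; -2.9848 -0.2538]
AᵀP(A−BK) = [1.9987 -0.3122; -0.3122 0.2030]
P' = Q + AᵀP(A−BK) = [3.2487 1.6878; 1.6878 4.2030]
tr(P') = 7.4518


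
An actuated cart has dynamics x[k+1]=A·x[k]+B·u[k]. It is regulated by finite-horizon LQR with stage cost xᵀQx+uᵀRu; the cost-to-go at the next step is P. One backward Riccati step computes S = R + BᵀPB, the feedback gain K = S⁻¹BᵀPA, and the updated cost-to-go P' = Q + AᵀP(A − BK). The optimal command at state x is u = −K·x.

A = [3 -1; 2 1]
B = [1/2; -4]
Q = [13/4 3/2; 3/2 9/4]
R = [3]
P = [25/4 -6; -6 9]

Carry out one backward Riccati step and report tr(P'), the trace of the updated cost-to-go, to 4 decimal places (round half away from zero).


BᵀP = [27.1250 -39.0000]
S = R + BᵀPB = [3] + [169.5625] = [172.5625]
BᵀPA = [3.3750 -66.1250]
K = S⁻¹·BᵀPA = [0.0196 -0.3832]
A−BK = [2.9902 -0.8084; 2.0782 -0.5328]
AᵀP(A−BK) = [20.1840 -5.4567; -5.4567 1.9113]
P' = Q + AᵀP(A−BK) = [23.4340 -3.9567; -3.9567 4.1613]
tr(P') = 27.5953

27.5953


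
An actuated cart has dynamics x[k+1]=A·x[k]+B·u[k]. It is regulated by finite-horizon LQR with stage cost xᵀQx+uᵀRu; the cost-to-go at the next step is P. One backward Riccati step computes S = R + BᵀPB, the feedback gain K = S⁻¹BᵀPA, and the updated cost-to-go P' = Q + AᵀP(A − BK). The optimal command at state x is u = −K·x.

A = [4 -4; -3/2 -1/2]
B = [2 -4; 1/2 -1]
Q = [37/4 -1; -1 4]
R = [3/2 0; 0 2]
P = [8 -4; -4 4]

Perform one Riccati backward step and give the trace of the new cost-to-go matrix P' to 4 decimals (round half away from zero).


34.0480

BᵀP = [14.0000 -6.0000; -28.0000 12.0000]
S = R + BᵀPB = [3/2 0; 0 2] + [25.0000 -50.0000; -50.0000 100.0000] = [26.5000 -50.0000; -50.0000 102.0000]
BᵀPA = [65.0000 -53.0000; -130.0000 106.0000]
K = S⁻¹·BᵀPA = [0.6404 -0.5222; -0.9606 0.7833]
A−BK = [-1.1232 0.1773; -2.7808 0.5443]
AᵀP(A−BK) = [18.4975 -5.2365; -5.2365 2.3005]
P' = Q + AᵀP(A−BK) = [27.7475 -6.2365; -6.2365 6.3005]
tr(P') = 34.0480


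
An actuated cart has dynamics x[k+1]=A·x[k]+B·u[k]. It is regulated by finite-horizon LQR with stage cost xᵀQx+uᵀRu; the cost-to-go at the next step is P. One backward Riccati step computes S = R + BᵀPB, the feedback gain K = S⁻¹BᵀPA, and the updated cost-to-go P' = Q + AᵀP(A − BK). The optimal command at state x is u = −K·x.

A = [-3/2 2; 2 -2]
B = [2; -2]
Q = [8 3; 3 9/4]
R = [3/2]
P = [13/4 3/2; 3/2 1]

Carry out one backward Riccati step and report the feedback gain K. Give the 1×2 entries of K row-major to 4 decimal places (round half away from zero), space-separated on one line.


BᵀP = [3.5000 1.0000]
S = R + BᵀPB = [3/2] + [5.0000] = [6.5000]
BᵀPA = [-3.2500 5.0000]
K = S⁻¹·BᵀPA = [-0.5000 0.7692]
A−BK = [-0.5000 0.4615; 1.0000 -0.4615]
AᵀP(A−BK) = [0.6875 -0.7500; -0.7500 1.1538]
P' = Q + AᵀP(A−BK) = [8.6875 2.2500; 2.2500 3.4038]
tr(P') = 12.0913

-0.5000 0.7692


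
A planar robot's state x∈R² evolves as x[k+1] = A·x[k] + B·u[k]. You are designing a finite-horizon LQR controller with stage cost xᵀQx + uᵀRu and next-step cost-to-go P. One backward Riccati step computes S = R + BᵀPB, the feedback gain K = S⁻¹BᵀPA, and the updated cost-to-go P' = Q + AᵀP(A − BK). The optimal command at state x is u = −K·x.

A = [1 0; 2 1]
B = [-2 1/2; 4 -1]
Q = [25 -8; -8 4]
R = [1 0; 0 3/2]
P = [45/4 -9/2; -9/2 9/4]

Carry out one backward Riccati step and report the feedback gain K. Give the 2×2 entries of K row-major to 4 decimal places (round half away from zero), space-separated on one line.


BᵀP = [-40.5000 18.0000; 10.1250 -4.5000]
S = R + BᵀPB = [1 0; 0 3/2] + [153.0000 -38.2500; -38.2500 9.5625] = [154.0000 -38.2500; -38.2500 11.0625]
BᵀPA = [-4.5000 18.0000; 1.1250 -4.5000]
K = S⁻¹·BᵀPA = [-0.0281 0.1122; 0.0047 -0.0187]
A−BK = [0.9415 0.2338; 2.1169 0.5323]
AᵀP(A−BK) = [2.1185 0.5261; 0.5261 0.1456]
P' = Q + AᵀP(A−BK) = [27.1185 -7.4739; -7.4739 4.1456]
tr(P') = 31.2640

-0.0281 0.1122 0.0047 -0.0187


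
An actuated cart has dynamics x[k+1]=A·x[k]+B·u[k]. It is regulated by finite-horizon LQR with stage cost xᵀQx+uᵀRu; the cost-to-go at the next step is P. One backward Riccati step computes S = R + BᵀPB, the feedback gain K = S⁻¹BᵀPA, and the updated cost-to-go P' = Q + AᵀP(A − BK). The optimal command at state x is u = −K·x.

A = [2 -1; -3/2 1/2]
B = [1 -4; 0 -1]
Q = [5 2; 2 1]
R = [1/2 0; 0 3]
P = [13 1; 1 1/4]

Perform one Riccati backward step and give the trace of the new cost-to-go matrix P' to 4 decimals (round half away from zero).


7.2390

BᵀP = [13.0000 1.0000; -53.0000 -4.2500]
S = R + BᵀPB = [1/2 0; 0 3] + [13.0000 -53.0000; -53.0000 216.2500] = [13.5000 -53.0000; -53.0000 219.2500]
BᵀPA = [24.5000 -12.5000; -99.6250 50.8750]
K = S⁻¹·BᵀPA = [0.6065 -0.2933; -0.3078 0.1611]
A−BK = [0.1624 -0.0621; -1.8078 0.6611]
AᵀP(A−BK) = [1.0408 -0.4480; -0.4480 0.1982]
P' = Q + AᵀP(A−BK) = [6.0408 1.5520; 1.5520 1.1982]
tr(P') = 7.2390


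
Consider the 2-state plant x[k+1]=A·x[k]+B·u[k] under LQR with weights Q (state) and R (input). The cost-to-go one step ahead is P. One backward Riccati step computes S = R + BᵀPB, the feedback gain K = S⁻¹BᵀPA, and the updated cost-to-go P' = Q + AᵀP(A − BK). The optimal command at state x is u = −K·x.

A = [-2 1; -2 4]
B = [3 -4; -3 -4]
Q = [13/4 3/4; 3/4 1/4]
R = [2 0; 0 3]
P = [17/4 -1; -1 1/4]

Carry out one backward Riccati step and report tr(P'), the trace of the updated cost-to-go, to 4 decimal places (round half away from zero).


3.9998

BᵀP = [15.7500 -3.7500; -13.0000 3.0000]
S = R + BᵀPB = [2 0; 0 3] + [58.5000 -48.0000; -48.0000 40.0000] = [60.5000 -48.0000; -48.0000 43.0000]
BᵀPA = [-24.0000 0.7500; 20.0000 -1.0000]
K = S⁻¹·BᵀPA = [-0.2420 -0.0529; 0.1950 -0.0824]
A−BK = [-0.4941 0.8294; -1.9462 3.5118]
AᵀP(A−BK) = [0.2924 -0.1235; -0.1235 0.2074]
P' = Q + AᵀP(A−BK) = [3.5424 0.6265; 0.6265 0.4574]
tr(P') = 3.9998


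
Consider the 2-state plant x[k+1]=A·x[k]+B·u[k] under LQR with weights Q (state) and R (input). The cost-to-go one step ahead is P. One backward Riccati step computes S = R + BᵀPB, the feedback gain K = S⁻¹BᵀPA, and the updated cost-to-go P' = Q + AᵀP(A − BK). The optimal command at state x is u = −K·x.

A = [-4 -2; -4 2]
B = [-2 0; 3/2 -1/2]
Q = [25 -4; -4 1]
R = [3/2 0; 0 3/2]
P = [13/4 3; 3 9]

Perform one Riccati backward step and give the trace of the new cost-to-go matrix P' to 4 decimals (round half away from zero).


166.4923

BᵀP = [-2.0000 7.5000; -1.5000 -4.5000]
S = R + BᵀPB = [3/2 0; 0 3/2] + [15.2500 -3.7500; -3.7500 2.2500] = [16.7500 -3.7500; -3.7500 3.7500]
BᵀPA = [-22.0000 19.0000; 24.0000 -6.0000]
K = S⁻¹·BᵀPA = [0.1538 1.0000; 6.5538 -0.6000]
A−BK = [-3.6923 0.0000; -0.9538 0.2000]
AᵀP(A−BK) = [138.0923 -9.6000; -9.6000 2.4000]
P' = Q + AᵀP(A−BK) = [163.0923 -13.6000; -13.6000 3.4000]
tr(P') = 166.4923


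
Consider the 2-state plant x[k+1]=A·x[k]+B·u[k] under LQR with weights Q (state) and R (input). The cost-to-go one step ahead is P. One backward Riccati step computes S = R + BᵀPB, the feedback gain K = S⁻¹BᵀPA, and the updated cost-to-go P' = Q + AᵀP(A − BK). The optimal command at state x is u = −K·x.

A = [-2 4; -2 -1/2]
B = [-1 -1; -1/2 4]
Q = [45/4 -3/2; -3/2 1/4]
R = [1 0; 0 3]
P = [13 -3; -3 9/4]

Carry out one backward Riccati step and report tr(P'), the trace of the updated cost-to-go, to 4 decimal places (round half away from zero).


BᵀP = [-11.5000 1.8750; -25.0000 12.0000]
S = R + BᵀPB = [1 0; 0 3] + [10.5625 19.0000; 19.0000 73.0000] = [11.5625 19.0000; 19.0000 76.0000]
BᵀPA = [19.2500 -46.9375; 26.0000 -106.0000]
K = S⁻¹·BᵀPA = [1.8716 -3.0000; -0.1258 -0.6447]
A−BK = [-0.2542 0.3553; -0.5611 0.5789]
AᵀP(A−BK) = [4.2429 -6.2368; -6.2368 11.4079]
P' = Q + AᵀP(A−BK) = [15.4929 -7.7368; -7.7368 11.6579]
tr(P') = 27.1508

27.1508


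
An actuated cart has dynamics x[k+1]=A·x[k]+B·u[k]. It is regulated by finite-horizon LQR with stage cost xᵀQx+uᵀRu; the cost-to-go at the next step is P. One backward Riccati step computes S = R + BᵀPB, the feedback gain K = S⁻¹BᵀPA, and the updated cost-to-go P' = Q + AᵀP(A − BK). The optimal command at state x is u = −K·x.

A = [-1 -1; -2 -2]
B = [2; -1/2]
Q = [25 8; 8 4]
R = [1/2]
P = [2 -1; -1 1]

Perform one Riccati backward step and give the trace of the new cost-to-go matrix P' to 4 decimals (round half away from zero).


BᵀP = [4.5000 -2.5000]
S = R + BᵀPB = [1/2] + [10.2500] = [10.7500]
BᵀPA = [0.5000 0.5000]
K = S⁻¹·BᵀPA = [0.0465 0.0465]
A−BK = [-1.0930 -1.0930; -1.9767 -1.9767]
AᵀP(A−BK) = [1.9767 1.9767; 1.9767 1.9767]
P' = Q + AᵀP(A−BK) = [26.9767 9.9767; 9.9767 5.9767]
tr(P') = 32.9535

32.9535


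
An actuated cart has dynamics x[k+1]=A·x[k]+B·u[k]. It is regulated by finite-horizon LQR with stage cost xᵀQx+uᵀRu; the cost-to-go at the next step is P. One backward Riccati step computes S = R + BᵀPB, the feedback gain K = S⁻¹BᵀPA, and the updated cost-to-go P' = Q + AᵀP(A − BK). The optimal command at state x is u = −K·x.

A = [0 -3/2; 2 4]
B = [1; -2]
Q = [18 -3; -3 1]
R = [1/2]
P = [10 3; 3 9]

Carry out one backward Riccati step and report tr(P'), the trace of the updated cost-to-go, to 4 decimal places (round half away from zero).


33.1522

BᵀP = [4.0000 -15.0000]
S = R + BᵀPB = [1/2] + [34.0000] = [34.5000]
BᵀPA = [-30.0000 -66.0000]
K = S⁻¹·BᵀPA = [-0.8696 -1.9130]
A−BK = [0.8696 0.4130; 0.2609 0.1739]
AᵀP(A−BK) = [9.9130 5.6087; 5.6087 4.2391]
P' = Q + AᵀP(A−BK) = [27.9130 2.6087; 2.6087 5.2391]
tr(P') = 33.1522


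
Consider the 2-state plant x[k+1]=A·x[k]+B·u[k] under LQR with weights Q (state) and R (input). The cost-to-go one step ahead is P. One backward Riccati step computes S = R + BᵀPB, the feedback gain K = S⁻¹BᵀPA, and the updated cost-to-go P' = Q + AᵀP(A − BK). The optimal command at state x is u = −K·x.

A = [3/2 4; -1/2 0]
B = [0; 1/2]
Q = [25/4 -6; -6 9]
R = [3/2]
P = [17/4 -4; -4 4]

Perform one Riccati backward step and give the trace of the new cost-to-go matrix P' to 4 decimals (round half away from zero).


BᵀP = [-2.0000 2.0000]
S = R + BᵀPB = [3/2] + [1.0000] = [2.5000]
BᵀPA = [-4.0000 -8.0000]
K = S⁻¹·BᵀPA = [-1.6000 -3.2000]
A−BK = [1.5000 4.0000; 0.3000 1.6000]
AᵀP(A−BK) = [10.1625 20.7000; 20.7000 42.4000]
P' = Q + AᵀP(A−BK) = [16.4125 14.7000; 14.7000 51.4000]
tr(P') = 67.8125

67.8125


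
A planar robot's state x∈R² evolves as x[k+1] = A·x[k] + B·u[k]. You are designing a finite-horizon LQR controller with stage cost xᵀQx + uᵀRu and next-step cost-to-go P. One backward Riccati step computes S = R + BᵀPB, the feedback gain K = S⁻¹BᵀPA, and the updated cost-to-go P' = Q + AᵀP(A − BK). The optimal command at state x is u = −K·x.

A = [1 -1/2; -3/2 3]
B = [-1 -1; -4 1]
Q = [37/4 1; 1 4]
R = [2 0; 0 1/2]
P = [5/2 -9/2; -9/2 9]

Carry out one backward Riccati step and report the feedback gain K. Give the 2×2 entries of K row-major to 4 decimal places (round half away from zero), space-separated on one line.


0.2410 -0.5163 -0.7581 0.9397

BᵀP = [15.5000 -31.5000; -7.0000 13.5000]
S = R + BᵀPB = [2 0; 0 1/2] + [110.5000 -47.0000; -47.0000 20.5000] = [112.5000 -47.0000; -47.0000 21.0000]
BᵀPA = [62.7500 -102.2500; -27.2500 44.0000]
K = S⁻¹·BᵀPA = [0.2410 -0.5163; -0.7581 0.9397]
A−BK = [0.4829 -0.0765; 0.2223 -0.0049]
AᵀP(A−BK) = [0.4652 -0.6201; -0.6201 0.9862]
P' = Q + AᵀP(A−BK) = [9.7152 0.3799; 0.3799 4.9862]
tr(P') = 14.7013


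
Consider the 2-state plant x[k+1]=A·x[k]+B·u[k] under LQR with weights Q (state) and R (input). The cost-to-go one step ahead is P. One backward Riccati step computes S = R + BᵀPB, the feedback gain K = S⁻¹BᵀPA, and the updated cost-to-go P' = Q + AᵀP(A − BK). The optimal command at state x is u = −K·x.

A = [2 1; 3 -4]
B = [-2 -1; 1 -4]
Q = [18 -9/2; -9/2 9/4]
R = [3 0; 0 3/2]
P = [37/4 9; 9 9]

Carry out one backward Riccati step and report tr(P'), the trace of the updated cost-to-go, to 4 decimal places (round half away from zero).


BᵀP = [-9.5000 -9.0000; -45.2500 -45.0000]
S = R + BᵀPB = [3 0; 0 3/2] + [10.0000 45.5000; 45.5000 225.2500] = [13.0000 45.5000; 45.5000 226.7500]
BᵀPA = [-46.0000 26.5000; -225.5000 134.7500]
K = S⁻¹·BᵀPA = [-0.1940 -0.1393; -0.9556 0.6222]
A−BK = [0.6564 1.3436; -0.6282 -1.3718]
AᵀP(A−BK) = [1.5974 -0.5974; -0.5974 1.0974]
P' = Q + AᵀP(A−BK) = [19.5974 -5.0974; -5.0974 3.3474]
tr(P') = 22.9449

22.9449


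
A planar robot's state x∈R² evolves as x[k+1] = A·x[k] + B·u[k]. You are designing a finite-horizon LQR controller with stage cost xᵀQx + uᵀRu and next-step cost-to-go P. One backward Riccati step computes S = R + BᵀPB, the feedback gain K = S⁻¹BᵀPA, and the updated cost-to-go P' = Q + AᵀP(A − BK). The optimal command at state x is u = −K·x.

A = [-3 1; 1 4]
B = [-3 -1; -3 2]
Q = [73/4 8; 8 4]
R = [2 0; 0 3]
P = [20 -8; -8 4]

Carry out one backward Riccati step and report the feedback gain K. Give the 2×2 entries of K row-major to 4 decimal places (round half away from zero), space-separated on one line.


BᵀP = [-36.0000 12.0000; -36.0000 16.0000]
S = R + BᵀPB = [2 0; 0 3] + [72.0000 60.0000; 60.0000 68.0000] = [74.0000 60.0000; 60.0000 71.0000]
BᵀPA = [120.0000 12.0000; 124.0000 28.0000]
K = S⁻¹·BᵀPA = [0.6530 -0.5006; 1.1947 0.8174]
A−BK = [0.1536 0.3156; 0.5695 0.8634]
AᵀP(A−BK) = [5.5042 2.7134; 2.7134 3.1197]
P' = Q + AᵀP(A−BK) = [23.7542 10.7134; 10.7134 7.1197]
tr(P') = 30.8739

0.6530 -0.5006 1.1947 0.8174


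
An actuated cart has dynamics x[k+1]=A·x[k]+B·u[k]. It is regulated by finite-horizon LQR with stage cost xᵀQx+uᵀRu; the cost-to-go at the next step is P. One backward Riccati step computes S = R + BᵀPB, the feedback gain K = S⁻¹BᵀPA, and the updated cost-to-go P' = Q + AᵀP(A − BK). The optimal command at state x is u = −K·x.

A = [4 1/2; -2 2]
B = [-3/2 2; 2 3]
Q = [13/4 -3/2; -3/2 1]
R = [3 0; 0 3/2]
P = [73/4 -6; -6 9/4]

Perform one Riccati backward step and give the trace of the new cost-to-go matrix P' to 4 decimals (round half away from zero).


BᵀP = [-39.3750 13.5000; 18.5000 -5.2500]
S = R + BᵀPB = [3 0; 0 3/2] + [86.0625 -38.2500; -38.2500 21.2500] = [89.0625 -38.2500; -38.2500 22.7500]
BᵀPA = [-184.5000 7.3125; 84.5000 -1.2500]
K = S⁻¹·BᵀPA = [-1.7141 0.2105; 0.8323 0.2990]
A−BK = [-0.2357 0.2178; -1.0685 0.6819]
AᵀP(A−BK) = [10.4142 -0.9250; -0.9250 0.3968]
P' = Q + AᵀP(A−BK) = [13.6642 -2.4250; -2.4250 1.3968]
tr(P') = 15.0610

15.0610


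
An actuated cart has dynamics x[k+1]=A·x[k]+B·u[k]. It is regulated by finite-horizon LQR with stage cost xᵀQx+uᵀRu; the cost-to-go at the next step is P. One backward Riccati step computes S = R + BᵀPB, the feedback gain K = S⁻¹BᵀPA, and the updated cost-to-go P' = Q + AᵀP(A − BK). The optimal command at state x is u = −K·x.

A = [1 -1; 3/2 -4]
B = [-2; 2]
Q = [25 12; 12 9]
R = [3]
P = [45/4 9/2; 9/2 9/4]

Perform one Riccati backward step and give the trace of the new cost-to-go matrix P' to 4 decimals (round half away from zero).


80.2857

BᵀP = [-13.5000 -4.5000]
S = R + BᵀPB = [3] + [18.0000] = [21.0000]
BᵀPA = [-20.2500 31.5000]
K = S⁻¹·BᵀPA = [-0.9643 1.5000]
A−BK = [-0.9286 2.0000; 3.4286 -7.0000]
AᵀP(A−BK) = [10.2857 -19.1250; -19.1250 36.0000]
P' = Q + AᵀP(A−BK) = [35.2857 -7.1250; -7.1250 45.0000]
tr(P') = 80.2857


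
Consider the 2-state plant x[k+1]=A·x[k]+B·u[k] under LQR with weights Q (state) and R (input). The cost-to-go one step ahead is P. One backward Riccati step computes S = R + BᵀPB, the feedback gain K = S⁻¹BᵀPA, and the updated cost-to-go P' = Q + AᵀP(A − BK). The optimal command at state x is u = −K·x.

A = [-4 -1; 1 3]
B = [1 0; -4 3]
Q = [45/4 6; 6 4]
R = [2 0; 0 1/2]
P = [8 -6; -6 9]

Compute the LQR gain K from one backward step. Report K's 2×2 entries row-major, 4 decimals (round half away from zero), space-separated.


BᵀP = [32.0000 -42.0000; -18.0000 27.0000]
S = R + BᵀPB = [2 0; 0 1/2] + [200.0000 -126.0000; -126.0000 81.0000] = [202.0000 -126.0000; -126.0000 81.5000]
BᵀPA = [-170.0000 -158.0000; 99.0000 99.0000]
K = S⁻¹·BᵀPA = [-2.3526 -0.6865; -2.4225 0.1533]
A−BK = [-1.6474 -0.3135; -1.1431 -0.2061]
AᵀP(A−BK) = [24.8773 5.1090; 5.1090 1.3475]
P' = Q + AᵀP(A−BK) = [36.1273 11.1090; 11.1090 5.3475]
tr(P') = 41.4749

-2.3526 -0.6865 -2.4225 0.1533


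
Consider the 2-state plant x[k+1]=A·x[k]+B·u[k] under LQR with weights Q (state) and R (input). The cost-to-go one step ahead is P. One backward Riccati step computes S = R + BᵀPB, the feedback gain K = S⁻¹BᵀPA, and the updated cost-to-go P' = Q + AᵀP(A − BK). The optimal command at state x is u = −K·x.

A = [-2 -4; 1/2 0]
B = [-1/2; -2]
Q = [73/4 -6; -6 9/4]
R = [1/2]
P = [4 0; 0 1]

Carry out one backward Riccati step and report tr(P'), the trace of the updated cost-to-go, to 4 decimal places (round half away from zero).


87.4773

BᵀP = [-2.0000 -2.0000]
S = R + BᵀPB = [1/2] + [5.0000] = [5.5000]
BᵀPA = [3.0000 8.0000]
K = S⁻¹·BᵀPA = [0.5455 1.4545]
A−BK = [-1.7273 -3.2727; 1.5909 2.9091]
AᵀP(A−BK) = [14.6136 27.6364; 27.6364 52.3636]
P' = Q + AᵀP(A−BK) = [32.8636 21.6364; 21.6364 54.6136]
tr(P') = 87.4773


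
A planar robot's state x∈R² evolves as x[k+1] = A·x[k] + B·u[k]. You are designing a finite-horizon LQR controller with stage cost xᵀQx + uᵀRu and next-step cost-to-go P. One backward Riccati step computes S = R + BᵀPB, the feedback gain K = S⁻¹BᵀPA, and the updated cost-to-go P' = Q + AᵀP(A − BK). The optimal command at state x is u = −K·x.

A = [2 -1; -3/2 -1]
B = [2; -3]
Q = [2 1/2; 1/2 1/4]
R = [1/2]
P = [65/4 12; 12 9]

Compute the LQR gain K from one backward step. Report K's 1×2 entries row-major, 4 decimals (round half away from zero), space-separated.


-1.0000 2.6000

BᵀP = [-3.5000 -3.0000]
S = R + BᵀPB = [1/2] + [2.0000] = [2.5000]
BᵀPA = [-2.5000 6.5000]
K = S⁻¹·BᵀPA = [-1.0000 2.6000]
A−BK = [4.0000 -6.2000; -4.5000 6.8000]
AᵀP(A−BK) = [10.7500 -18.5000; -18.5000 32.3500]
P' = Q + AᵀP(A−BK) = [12.7500 -18.0000; -18.0000 32.6000]
tr(P') = 45.3500


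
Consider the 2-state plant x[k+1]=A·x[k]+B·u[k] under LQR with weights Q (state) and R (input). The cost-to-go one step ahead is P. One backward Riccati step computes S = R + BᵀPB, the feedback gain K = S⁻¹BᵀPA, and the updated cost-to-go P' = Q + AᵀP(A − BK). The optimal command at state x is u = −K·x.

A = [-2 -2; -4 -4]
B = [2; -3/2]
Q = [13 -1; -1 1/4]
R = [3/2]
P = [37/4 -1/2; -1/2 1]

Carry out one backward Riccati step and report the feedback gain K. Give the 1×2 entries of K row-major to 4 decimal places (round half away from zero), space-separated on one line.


-0.6514 -0.6514

BᵀP = [19.2500 -2.5000]
S = R + BᵀPB = [3/2] + [42.2500] = [43.7500]
BᵀPA = [-28.5000 -28.5000]
K = S⁻¹·BᵀPA = [-0.6514 -0.6514]
A−BK = [-0.6971 -0.6971; -4.9771 -4.9771]
AᵀP(A−BK) = [26.4343 26.4343; 26.4343 26.4343]
P' = Q + AᵀP(A−BK) = [39.4343 25.4343; 25.4343 26.6843]
tr(P') = 66.1186


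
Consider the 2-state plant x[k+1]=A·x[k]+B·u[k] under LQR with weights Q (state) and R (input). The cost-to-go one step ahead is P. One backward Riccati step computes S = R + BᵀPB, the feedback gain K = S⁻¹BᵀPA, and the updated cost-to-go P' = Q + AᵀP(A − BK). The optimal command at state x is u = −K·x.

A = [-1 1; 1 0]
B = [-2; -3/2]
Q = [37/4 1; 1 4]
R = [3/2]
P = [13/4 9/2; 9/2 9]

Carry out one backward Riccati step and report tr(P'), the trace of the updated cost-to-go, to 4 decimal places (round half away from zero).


BᵀP = [-13.2500 -22.5000]
S = R + BᵀPB = [3/2] + [60.2500] = [61.7500]
BᵀPA = [-9.2500 -13.2500]
K = S⁻¹·BᵀPA = [-0.1498 -0.2146]
A−BK = [-1.2996 0.5709; 0.7753 -0.3219]
AᵀP(A−BK) = [1.8644 -0.7348; -0.7348 0.4069]
P' = Q + AᵀP(A−BK) = [11.1144 0.2652; 0.2652 4.4069]
tr(P') = 15.5213

15.5213


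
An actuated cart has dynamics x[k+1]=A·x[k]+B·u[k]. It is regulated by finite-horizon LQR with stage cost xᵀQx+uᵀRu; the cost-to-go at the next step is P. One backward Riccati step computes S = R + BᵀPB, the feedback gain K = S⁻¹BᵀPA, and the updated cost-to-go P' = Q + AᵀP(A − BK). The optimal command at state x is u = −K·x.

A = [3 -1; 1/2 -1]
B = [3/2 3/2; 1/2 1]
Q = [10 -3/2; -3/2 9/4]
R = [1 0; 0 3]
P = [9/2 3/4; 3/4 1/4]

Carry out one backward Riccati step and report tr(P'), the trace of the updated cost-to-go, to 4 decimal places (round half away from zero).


BᵀP = [7.1250 1.2500; 7.5000 1.3750]
S = R + BᵀPB = [1 0; 0 3] + [11.3125 11.9375; 11.9375 12.6250] = [12.3125 11.9375; 11.9375 15.6250]
BᵀPA = [22.0000 -8.3750; 23.1875 -8.8750]
K = S⁻¹·BᵀPA = [1.3422 -0.4995; 0.4585 -0.1864]
A−BK = [0.2988 0.0288; -0.6296 -0.5639]
AᵀP(A−BK) = [2.6511 -0.9393; -0.9393 0.4126]
P' = Q + AᵀP(A−BK) = [12.6511 -2.4393; -2.4393 2.6626]
tr(P') = 15.3137

15.3137


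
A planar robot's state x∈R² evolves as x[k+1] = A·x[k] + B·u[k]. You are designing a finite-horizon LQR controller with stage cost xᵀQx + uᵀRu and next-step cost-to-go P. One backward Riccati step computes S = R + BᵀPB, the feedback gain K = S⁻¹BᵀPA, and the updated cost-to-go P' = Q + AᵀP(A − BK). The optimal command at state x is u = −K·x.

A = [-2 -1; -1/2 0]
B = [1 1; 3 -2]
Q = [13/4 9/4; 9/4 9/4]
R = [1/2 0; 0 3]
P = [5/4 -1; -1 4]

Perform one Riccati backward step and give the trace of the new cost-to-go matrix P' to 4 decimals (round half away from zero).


BᵀP = [-1.7500 11.0000; 3.2500 -9.0000]
S = R + BᵀPB = [1/2 0; 0 3] + [31.2500 -23.7500; -23.7500 21.2500] = [31.7500 -23.7500; -23.7500 24.2500]
BᵀPA = [-2.0000 1.7500; -2.0000 -3.2500]
K = S⁻¹·BᵀPA = [-0.4663 -0.1688; -0.5392 -0.2993]
A−BK = [-0.9945 -0.5319; -0.1794 -0.0923]
AᵀP(A−BK) = [1.9891 1.0638; 1.0638 0.5726]
P' = Q + AᵀP(A−BK) = [5.2391 3.3138; 3.3138 2.8226]
tr(P') = 8.0616

8.0616


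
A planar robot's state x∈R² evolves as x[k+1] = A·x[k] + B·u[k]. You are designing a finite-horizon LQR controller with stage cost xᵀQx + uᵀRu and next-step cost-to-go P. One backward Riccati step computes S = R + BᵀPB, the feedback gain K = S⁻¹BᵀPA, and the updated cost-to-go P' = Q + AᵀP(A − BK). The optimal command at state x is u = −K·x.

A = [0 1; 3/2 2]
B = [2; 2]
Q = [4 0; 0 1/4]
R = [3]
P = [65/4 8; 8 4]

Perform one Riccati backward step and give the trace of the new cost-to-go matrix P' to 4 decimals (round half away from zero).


5.8226

BᵀP = [48.5000 24.0000]
S = R + BᵀPB = [3] + [145.0000] = [148.0000]
BᵀPA = [36.0000 96.5000]
K = S⁻¹·BᵀPA = [0.2432 0.6520]
A−BK = [-0.4865 -0.3041; 1.0135 0.6959]
AᵀP(A−BK) = [0.2432 0.5270; 0.5270 1.3294]
P' = Q + AᵀP(A−BK) = [4.2432 0.5270; 0.5270 1.5794]
tr(P') = 5.8226


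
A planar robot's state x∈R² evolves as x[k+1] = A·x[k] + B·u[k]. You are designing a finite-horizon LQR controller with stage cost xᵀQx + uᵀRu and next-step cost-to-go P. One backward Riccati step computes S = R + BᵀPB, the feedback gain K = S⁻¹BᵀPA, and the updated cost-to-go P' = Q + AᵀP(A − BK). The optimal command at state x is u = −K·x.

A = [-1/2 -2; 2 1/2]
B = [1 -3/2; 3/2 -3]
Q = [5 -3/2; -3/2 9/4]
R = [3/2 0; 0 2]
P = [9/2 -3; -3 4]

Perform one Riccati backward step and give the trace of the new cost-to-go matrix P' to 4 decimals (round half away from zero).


BᵀP = [0.0000 3.0000; 2.2500 -7.5000]
S = R + BᵀPB = [3/2 0; 0 2] + [4.5000 -9.0000; -9.0000 19.1250] = [6.0000 -9.0000; -9.0000 21.1250]
BᵀPA = [6.0000 1.5000; -16.1250 -8.2500]
K = S⁻¹·BᵀPA = [-0.4016 -0.9303; -0.9344 -0.7869]
A−BK = [-1.5000 -2.2500; -0.2008 -0.4652]
AᵀP(A−BK) = [10.4672 14.1434; 14.1434 19.9037]
P' = Q + AᵀP(A−BK) = [15.4672 12.6434; 12.6434 22.1537]
tr(P') = 37.6209

37.6209


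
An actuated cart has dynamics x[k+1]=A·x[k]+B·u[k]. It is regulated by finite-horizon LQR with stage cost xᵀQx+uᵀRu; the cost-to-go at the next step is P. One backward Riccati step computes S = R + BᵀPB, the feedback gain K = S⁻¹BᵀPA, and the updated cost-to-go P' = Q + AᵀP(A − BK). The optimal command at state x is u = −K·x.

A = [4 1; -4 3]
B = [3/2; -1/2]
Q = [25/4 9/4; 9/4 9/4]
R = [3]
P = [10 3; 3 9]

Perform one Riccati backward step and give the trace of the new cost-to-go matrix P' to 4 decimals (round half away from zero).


192.2419

BᵀP = [13.5000 0.0000]
S = R + BᵀPB = [3] + [20.2500] = [23.2500]
BᵀPA = [54.0000 13.5000]
K = S⁻¹·BᵀPA = [2.3226 0.5806]
A−BK = [0.5161 0.1290; -2.8387 3.2903]
AᵀP(A−BK) = [82.5806 -75.3548; -75.3548 101.1613]
P' = Q + AᵀP(A−BK) = [88.8306 -73.1048; -73.1048 103.4113]
tr(P') = 192.2419


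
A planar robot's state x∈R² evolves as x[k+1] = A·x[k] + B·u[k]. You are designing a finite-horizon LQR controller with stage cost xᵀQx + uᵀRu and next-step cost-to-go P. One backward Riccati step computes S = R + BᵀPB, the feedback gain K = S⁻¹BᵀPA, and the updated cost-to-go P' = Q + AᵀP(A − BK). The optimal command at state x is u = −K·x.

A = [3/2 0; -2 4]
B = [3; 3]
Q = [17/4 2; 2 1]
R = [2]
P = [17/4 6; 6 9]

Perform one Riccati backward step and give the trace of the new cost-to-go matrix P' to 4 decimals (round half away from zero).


9.0851

BᵀP = [30.7500 45.0000]
S = R + BᵀPB = [2] + [227.2500] = [229.2500]
BᵀPA = [-43.8750 180.0000]
K = S⁻¹·BᵀPA = [-0.1914 0.7852]
A−BK = [2.0742 -2.3555; -1.4258 1.6445]
AᵀP(A−BK) = [1.1655 -1.5507; -1.5507 2.6696]
P' = Q + AᵀP(A−BK) = [5.4155 0.4493; 0.4493 3.6696]
tr(P') = 9.0851


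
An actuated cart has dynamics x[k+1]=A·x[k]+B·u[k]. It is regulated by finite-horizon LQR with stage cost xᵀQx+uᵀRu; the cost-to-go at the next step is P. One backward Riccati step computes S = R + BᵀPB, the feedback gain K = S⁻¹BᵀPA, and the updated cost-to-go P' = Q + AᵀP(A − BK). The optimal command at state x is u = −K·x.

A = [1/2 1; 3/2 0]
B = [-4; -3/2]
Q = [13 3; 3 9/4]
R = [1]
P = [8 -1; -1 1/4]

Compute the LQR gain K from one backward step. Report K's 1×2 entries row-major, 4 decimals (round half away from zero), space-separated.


BᵀP = [-30.5000 3.6250]
S = R + BᵀPB = [1] + [116.5625] = [117.5625]
BᵀPA = [-9.8125 -30.5000]
K = S⁻¹·BᵀPA = [-0.0835 -0.2594]
A−BK = [0.1661 -0.0377; 1.3748 -0.3892]
AᵀP(A−BK) = [0.2435 -0.0457; -0.0457 0.0872]
P' = Q + AᵀP(A−BK) = [13.2435 2.9543; 2.9543 2.3372]
tr(P') = 15.5807

-0.0835 -0.2594


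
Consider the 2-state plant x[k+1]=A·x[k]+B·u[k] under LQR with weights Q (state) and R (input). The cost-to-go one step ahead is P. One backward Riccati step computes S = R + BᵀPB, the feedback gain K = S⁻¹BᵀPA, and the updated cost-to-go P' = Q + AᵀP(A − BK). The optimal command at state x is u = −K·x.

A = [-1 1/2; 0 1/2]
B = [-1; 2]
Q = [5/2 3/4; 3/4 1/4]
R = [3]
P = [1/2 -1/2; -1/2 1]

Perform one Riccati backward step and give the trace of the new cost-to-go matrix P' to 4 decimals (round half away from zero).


BᵀP = [-1.5000 2.5000]
S = R + BᵀPB = [3] + [6.5000] = [9.5000]
BᵀPA = [1.5000 0.5000]
K = S⁻¹·BᵀPA = [0.1579 0.0526]
A−BK = [-0.8421 0.5526; -0.3158 0.3947]
AᵀP(A−BK) = [0.2632 -0.0789; -0.0789 0.0987]
P' = Q + AᵀP(A−BK) = [2.7632 0.6711; 0.6711 0.3487]
tr(P') = 3.1118

3.1118


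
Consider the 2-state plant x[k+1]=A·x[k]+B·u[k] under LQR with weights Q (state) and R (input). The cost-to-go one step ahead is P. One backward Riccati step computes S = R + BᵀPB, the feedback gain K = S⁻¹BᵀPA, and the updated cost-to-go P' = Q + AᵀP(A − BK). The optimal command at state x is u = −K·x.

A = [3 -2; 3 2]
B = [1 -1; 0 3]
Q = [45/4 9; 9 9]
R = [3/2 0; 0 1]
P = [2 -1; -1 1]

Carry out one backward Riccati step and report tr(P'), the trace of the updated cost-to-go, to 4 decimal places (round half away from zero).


BᵀP = [2.0000 -1.0000; -5.0000 4.0000]
S = R + BᵀPB = [3/2 0; 0 1] + [2.0000 -5.0000; -5.0000 17.0000] = [3.5000 -5.0000; -5.0000 18.0000]
BᵀPA = [3.0000 -6.0000; -3.0000 18.0000]
K = S⁻¹·BᵀPA = [1.0263 -0.4737; 0.1184 0.8684]
A−BK = [2.0921 -0.6579; 2.6447 -0.6053]
AᵀP(A−BK) = [6.2763 -1.9737; -1.9737 1.5263]
P' = Q + AᵀP(A−BK) = [17.5263 7.0263; 7.0263 10.5263]
tr(P') = 28.0526

28.0526


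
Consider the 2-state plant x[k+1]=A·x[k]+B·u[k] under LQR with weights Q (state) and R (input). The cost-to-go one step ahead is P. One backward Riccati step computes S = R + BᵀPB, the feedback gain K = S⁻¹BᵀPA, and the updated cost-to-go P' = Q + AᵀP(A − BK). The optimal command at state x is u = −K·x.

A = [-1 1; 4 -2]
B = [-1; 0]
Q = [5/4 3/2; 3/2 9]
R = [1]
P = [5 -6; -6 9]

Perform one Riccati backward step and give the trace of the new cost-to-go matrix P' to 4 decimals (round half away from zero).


83.9167

BᵀP = [-5.0000 6.0000]
S = R + BᵀPB = [1] + [5.0000] = [6.0000]
BᵀPA = [29.0000 -17.0000]
K = S⁻¹·BᵀPA = [4.8333 -2.8333]
A−BK = [3.8333 -1.8333; 4.0000 -2.0000]
AᵀP(A−BK) = [56.8333 -30.8333; -30.8333 16.8333]
P' = Q + AᵀP(A−BK) = [58.0833 -29.3333; -29.3333 25.8333]
tr(P') = 83.9167


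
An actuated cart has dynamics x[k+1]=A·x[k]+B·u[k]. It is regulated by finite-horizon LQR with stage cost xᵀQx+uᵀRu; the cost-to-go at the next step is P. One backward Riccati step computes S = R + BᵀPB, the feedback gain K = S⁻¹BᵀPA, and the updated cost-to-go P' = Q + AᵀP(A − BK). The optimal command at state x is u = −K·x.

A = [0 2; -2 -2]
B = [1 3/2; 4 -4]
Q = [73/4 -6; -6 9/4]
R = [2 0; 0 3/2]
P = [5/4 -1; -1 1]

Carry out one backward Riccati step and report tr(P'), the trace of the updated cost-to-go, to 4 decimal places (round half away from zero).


21.6498

BᵀP = [-2.7500 3.0000; 5.8750 -5.5000]
S = R + BᵀPB = [2 0; 0 3/2] + [9.2500 -16.1250; -16.1250 30.8125] = [11.2500 -16.1250; -16.1250 32.3125]
BᵀPA = [-6.0000 -11.5000; 11.0000 22.7500]
K = S⁻¹·BᵀPA = [-0.1594 -0.0459; 0.2609 0.6812]
A−BK = [-0.2319 1.0242; -0.3188 0.9082]
AᵀP(A−BK) = [0.1739 0.2319; 0.2319 0.9758]
P' = Q + AᵀP(A−BK) = [18.4239 -5.7681; -5.7681 3.2258]
tr(P') = 21.6498
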